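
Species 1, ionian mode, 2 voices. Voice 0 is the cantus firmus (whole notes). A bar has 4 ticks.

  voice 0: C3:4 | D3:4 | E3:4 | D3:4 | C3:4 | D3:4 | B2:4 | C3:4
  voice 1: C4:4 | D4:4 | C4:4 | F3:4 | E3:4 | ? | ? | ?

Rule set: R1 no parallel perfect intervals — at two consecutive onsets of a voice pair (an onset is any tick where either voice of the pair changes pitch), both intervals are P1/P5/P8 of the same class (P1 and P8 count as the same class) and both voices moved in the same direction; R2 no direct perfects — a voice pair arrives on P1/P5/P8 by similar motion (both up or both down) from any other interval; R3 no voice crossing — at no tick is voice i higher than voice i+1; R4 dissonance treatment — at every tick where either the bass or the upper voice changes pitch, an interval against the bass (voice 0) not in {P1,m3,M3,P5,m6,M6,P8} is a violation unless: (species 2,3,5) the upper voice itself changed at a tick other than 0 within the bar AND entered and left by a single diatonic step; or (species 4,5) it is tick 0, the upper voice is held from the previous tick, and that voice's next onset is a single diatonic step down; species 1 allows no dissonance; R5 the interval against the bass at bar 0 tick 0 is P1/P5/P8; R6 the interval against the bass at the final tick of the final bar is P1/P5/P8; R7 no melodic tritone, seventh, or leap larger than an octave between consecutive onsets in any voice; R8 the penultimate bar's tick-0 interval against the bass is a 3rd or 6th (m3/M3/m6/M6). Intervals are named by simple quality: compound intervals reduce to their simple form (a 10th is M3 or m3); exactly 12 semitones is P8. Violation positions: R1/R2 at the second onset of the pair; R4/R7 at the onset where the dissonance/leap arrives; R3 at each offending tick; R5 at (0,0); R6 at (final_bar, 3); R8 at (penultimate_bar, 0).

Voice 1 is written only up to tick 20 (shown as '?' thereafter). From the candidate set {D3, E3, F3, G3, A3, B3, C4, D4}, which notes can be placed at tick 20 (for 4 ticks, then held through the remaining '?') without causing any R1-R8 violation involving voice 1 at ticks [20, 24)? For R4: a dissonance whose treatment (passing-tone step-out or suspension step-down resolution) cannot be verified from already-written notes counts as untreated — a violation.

D3: legal
E3: violates R4
F3: legal
G3: violates R4
A3: violates R2
B3: legal
C4: violates R4
D4: violates R2,R7

{B3, D3, F3}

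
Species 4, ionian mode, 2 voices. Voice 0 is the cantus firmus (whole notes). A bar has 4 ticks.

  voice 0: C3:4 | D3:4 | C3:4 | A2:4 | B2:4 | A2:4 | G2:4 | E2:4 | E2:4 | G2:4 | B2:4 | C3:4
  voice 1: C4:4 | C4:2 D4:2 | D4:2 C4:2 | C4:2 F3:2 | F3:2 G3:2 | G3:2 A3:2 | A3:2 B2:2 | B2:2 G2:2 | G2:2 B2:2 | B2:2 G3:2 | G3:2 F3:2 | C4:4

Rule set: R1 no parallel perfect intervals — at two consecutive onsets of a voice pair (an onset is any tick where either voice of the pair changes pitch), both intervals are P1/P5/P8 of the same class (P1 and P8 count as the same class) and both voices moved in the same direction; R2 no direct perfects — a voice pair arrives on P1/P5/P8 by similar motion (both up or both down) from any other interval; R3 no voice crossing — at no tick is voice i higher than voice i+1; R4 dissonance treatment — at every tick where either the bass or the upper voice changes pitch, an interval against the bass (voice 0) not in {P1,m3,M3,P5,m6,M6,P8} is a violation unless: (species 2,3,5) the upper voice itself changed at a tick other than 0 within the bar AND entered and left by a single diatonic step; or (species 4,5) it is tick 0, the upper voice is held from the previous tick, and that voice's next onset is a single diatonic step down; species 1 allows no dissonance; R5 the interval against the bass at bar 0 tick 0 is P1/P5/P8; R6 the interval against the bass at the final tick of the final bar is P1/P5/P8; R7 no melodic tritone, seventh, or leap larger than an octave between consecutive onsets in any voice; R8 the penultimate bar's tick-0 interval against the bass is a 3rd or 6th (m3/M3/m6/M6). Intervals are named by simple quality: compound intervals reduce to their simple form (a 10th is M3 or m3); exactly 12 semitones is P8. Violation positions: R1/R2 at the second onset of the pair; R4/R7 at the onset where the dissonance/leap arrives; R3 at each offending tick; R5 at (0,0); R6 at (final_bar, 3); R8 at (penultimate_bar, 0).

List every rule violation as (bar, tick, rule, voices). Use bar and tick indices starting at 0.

bar 0: v0=C3 v1=C4 downbeat P8
bar 1: v0=D3 v1=C4 downbeat m7
bar 2: v0=C3 v1=D4 downbeat M2
bar 3: v0=A2 v1=C4 downbeat m3
bar 4: v0=B2 v1=F3 downbeat TT
bar 5: v0=A2 v1=G3 downbeat m7
bar 6: v0=G2 v1=A3 downbeat M2
bar 7: v0=E2 v1=B2 downbeat P5
bar 8: v0=E2 v1=G2 downbeat m3
bar 9: v0=G2 v1=B2 downbeat M3
bar 10: v0=B2 v1=G3 downbeat m6
bar 11: v0=C3 v1=C4 downbeat P8
  -> R4 @ bar 1 tick 0 v(0, 1): D3/C4 m7 untreated
  -> R4 @ bar 4 tick 0 v(0, 1): B2/F3 TT untreated
  -> R4 @ bar 5 tick 0 v(0, 1): A2/G3 m7 untreated
  -> R4 @ bar 6 tick 0 v(0, 1): G2/A3 M2 untreated
  -> R7 @ bar 6 tick 2 v(1,): A3->B2 leap 10st
  -> R4 @ bar 10 tick 2 v(0, 1): B2/F3 TT untreated
  -> R2 @ bar 11 tick 0 v(0, 1): B2/F3 TT -> C3/C4 P8 similar

(1, 0, R4, (0, 1))
(4, 0, R4, (0, 1))
(5, 0, R4, (0, 1))
(6, 0, R4, (0, 1))
(6, 2, R7, (1,))
(10, 2, R4, (0, 1))
(11, 0, R2, (0, 1))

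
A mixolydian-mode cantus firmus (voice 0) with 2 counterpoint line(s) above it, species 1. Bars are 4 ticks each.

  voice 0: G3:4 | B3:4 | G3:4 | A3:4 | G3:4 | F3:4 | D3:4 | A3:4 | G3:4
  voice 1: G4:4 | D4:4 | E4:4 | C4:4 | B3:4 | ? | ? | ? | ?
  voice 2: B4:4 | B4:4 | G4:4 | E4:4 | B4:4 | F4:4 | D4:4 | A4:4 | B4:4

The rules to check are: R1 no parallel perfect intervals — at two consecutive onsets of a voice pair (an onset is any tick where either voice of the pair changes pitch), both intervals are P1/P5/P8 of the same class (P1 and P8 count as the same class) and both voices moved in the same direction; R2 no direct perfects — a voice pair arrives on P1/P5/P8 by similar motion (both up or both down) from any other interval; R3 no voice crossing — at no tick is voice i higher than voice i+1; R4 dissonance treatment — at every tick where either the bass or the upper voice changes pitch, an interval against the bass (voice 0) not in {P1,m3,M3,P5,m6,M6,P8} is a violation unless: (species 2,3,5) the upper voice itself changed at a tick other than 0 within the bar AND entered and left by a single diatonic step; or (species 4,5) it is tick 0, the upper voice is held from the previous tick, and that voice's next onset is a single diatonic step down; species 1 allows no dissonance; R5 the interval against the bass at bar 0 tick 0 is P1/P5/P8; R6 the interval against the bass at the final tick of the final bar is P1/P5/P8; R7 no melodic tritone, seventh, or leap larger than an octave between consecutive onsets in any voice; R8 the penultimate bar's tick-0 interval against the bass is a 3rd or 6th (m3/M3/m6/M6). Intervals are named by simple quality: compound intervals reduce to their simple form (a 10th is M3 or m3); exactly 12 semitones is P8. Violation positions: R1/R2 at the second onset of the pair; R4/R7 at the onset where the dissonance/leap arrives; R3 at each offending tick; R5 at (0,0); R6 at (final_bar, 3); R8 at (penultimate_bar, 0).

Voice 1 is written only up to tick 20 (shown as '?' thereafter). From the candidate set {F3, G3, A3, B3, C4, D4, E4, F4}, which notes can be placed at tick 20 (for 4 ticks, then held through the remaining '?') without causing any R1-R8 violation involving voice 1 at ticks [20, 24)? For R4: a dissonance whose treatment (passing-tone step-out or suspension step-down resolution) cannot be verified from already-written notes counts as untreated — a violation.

F3: violates R1,R2,R7
G3: violates R4
A3: legal
B3: violates R4
C4: legal
D4: legal
E4: violates R4
F4: violates R7

{A3, C4, D4}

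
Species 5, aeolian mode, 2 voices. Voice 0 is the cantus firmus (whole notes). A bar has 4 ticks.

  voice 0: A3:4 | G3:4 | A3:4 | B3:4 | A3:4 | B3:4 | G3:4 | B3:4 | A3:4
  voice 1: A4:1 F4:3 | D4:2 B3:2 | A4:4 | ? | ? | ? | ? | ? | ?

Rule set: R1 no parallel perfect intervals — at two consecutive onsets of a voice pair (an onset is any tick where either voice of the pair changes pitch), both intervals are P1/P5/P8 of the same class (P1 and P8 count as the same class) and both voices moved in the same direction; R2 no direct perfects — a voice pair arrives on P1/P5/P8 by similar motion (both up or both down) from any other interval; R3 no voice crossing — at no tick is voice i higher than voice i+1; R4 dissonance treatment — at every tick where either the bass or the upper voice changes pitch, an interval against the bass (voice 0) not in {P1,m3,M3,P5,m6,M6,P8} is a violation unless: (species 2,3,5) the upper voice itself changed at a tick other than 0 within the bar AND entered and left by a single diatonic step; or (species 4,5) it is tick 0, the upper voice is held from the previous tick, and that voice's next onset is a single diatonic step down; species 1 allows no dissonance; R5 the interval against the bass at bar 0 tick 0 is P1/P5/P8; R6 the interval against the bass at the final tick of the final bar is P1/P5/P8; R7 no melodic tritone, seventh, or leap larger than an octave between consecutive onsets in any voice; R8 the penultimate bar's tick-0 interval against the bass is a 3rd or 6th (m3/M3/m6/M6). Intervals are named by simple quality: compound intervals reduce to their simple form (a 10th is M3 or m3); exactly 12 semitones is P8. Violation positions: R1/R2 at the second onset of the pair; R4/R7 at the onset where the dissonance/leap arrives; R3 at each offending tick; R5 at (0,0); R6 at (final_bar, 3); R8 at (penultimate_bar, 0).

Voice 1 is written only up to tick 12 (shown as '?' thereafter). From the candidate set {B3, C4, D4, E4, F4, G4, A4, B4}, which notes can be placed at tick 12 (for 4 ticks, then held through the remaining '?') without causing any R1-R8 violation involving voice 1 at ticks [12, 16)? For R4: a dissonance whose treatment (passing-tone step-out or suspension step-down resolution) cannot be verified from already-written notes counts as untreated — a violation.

B3: violates R7
C4: violates R4
D4: legal
E4: violates R4
F4: violates R4
G4: legal
A4: violates R4
B4: violates R1

{D4, G4}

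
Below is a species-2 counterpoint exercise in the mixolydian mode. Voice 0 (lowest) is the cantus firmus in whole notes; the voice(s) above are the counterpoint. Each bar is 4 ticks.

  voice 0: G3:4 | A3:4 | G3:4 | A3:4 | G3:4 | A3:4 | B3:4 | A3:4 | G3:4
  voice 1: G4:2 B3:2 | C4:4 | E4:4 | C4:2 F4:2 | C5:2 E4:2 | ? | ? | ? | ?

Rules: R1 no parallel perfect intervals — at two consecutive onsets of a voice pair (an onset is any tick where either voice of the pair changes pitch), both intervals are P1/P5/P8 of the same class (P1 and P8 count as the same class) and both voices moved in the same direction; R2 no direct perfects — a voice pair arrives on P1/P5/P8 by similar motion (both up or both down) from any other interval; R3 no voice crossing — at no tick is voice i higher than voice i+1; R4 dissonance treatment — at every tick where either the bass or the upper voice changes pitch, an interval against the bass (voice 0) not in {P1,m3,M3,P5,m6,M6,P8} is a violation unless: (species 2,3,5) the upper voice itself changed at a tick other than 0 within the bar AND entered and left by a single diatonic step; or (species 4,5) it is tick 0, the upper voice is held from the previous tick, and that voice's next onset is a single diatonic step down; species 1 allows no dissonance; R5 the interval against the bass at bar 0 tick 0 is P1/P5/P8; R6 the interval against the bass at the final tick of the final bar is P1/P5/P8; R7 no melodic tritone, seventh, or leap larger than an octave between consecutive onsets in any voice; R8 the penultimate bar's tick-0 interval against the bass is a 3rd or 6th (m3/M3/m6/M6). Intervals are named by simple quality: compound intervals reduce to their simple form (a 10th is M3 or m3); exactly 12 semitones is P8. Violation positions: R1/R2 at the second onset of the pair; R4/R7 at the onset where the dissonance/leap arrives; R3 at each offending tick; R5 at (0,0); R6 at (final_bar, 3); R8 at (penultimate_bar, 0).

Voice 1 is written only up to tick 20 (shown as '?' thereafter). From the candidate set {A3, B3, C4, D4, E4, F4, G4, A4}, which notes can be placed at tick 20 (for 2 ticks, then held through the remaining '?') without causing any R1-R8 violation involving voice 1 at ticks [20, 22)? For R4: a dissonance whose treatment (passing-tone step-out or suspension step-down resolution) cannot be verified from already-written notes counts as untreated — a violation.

{A3, C4, E4, F4}

A3: legal
B3: violates R4
C4: legal
D4: violates R4
E4: legal
F4: legal
G4: violates R4
A4: violates R2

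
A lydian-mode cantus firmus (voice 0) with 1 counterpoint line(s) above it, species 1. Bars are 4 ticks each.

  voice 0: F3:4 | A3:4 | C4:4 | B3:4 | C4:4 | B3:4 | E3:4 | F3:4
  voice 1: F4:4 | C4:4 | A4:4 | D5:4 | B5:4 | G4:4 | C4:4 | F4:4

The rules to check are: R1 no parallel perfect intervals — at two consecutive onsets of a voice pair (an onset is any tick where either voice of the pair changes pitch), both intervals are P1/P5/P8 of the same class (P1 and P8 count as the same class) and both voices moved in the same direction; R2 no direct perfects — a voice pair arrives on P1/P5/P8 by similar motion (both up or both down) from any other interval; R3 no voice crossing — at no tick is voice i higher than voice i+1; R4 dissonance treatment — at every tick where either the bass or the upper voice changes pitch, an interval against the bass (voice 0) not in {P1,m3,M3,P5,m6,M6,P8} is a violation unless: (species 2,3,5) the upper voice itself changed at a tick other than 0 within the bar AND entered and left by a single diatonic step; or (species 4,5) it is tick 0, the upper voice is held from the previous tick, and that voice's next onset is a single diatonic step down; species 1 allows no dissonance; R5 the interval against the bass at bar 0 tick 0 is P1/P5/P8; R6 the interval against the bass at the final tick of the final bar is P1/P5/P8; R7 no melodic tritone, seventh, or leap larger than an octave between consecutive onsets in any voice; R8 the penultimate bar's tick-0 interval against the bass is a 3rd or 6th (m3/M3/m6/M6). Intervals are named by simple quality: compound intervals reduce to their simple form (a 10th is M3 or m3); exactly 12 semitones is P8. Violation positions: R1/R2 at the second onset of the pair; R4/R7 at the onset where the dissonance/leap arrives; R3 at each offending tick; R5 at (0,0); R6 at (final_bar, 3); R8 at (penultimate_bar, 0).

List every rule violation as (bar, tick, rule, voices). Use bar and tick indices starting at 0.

(4, 0, R4, (0, 1))
(5, 0, R7, (1,))
(7, 0, R2, (0, 1))

bar 0: v0=F3 v1=F4 downbeat P8
bar 1: v0=A3 v1=C4 downbeat m3
bar 2: v0=C4 v1=A4 downbeat M6
bar 3: v0=B3 v1=D5 downbeat m3
bar 4: v0=C4 v1=B5 downbeat M7
bar 5: v0=B3 v1=G4 downbeat m6
bar 6: v0=E3 v1=C4 downbeat m6
bar 7: v0=F3 v1=F4 downbeat P8
  -> R4 @ bar 4 tick 0 v(0, 1): C4/B5 M7 untreated
  -> R7 @ bar 5 tick 0 v(1,): B5->G4 leap 16st
  -> R2 @ bar 7 tick 0 v(0, 1): E3/C4 m6 -> F3/F4 P8 similar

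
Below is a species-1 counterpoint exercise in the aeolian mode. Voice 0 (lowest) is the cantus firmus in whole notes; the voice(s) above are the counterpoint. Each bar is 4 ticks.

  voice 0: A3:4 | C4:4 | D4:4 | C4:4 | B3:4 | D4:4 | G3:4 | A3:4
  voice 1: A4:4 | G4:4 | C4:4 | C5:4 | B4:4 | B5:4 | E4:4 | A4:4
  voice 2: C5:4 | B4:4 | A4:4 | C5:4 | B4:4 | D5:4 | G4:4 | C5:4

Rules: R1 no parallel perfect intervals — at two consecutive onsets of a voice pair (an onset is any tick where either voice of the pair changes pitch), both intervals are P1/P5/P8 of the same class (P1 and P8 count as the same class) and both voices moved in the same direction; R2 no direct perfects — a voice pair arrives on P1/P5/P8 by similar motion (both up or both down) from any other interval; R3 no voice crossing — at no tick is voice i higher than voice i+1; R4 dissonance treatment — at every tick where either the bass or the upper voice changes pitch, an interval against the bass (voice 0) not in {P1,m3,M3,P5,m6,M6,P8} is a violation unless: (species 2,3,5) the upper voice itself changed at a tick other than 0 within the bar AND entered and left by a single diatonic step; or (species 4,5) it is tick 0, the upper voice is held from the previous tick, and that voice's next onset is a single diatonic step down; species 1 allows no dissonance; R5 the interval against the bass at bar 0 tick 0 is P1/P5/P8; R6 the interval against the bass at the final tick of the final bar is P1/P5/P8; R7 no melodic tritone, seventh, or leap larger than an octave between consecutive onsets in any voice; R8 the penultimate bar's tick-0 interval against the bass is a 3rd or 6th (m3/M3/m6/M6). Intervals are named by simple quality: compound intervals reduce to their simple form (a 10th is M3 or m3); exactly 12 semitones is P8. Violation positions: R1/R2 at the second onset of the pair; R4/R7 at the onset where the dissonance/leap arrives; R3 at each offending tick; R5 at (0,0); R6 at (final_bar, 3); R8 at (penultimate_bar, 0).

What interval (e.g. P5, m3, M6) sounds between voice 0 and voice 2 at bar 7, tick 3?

voice 0=A3 voice 2=C5 -> m3

m3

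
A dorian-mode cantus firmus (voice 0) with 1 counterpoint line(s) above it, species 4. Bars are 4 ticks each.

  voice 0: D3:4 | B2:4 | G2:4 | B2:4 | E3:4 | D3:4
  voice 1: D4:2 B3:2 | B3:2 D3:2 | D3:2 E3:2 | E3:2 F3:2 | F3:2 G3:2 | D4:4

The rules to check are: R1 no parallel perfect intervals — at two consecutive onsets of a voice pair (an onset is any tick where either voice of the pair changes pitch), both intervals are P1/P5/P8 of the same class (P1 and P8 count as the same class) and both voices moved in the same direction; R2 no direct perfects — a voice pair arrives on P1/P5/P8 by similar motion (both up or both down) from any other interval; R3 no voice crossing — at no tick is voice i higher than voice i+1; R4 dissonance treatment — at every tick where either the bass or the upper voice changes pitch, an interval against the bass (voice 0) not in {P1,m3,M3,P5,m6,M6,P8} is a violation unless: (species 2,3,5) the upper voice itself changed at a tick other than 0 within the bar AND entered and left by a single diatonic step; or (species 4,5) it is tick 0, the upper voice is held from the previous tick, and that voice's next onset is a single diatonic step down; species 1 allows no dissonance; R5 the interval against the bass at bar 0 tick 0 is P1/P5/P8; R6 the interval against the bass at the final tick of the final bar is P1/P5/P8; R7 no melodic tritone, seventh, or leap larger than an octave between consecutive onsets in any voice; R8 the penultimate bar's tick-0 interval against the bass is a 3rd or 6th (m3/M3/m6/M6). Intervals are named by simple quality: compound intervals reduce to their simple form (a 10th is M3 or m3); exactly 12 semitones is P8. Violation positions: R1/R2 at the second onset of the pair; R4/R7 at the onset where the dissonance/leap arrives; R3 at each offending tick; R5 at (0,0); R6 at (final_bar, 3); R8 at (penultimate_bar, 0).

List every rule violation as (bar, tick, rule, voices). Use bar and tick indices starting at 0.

(3, 0, R4, (0, 1))
(3, 2, R4, (0, 1))
(4, 0, R4, (0, 1))
(4, 0, R8, (0, 1))

bar 0: v0=D3 v1=D4 downbeat P8
bar 1: v0=B2 v1=B3 downbeat P8
bar 2: v0=G2 v1=D3 downbeat P5
bar 3: v0=B2 v1=E3 downbeat P4
bar 4: v0=E3 v1=F3 downbeat m2
bar 5: v0=D3 v1=D4 downbeat P8
  -> R4 @ bar 3 tick 0 v(0, 1): B2/E3 P4 untreated
  -> R4 @ bar 3 tick 2 v(0, 1): B2/F3 TT untreated
  -> R4 @ bar 4 tick 0 v(0, 1): E3/F3 m2 untreated
  -> R8 @ bar 4 tick 0 v(0, 1): penult m2 not 3rd/6th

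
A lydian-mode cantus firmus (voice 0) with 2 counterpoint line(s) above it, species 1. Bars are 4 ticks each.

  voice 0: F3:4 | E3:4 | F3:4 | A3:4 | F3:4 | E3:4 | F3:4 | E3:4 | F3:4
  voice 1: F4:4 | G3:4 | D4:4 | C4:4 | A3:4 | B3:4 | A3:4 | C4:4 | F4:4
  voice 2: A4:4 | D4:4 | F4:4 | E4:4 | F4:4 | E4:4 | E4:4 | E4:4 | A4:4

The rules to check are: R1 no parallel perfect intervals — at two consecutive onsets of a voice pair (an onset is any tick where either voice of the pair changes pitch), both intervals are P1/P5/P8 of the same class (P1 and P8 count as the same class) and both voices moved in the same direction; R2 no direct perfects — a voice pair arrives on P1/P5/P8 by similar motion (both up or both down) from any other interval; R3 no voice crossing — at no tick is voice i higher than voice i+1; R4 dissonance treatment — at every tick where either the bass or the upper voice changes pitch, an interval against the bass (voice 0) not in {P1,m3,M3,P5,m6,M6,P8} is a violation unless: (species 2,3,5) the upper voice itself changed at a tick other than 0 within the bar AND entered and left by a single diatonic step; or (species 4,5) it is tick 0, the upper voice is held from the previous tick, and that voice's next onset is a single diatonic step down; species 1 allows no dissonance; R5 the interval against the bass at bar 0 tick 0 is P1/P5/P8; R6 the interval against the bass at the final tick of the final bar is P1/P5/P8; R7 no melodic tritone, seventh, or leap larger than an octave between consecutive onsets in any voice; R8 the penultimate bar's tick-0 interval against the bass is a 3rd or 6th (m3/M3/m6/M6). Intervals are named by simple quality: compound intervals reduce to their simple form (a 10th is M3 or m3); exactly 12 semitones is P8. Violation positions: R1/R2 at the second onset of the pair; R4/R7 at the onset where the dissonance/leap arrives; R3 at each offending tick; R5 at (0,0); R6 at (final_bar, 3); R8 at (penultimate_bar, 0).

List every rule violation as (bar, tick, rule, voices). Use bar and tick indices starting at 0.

bar 0: v0=F3 v1=F4 v2=A4 downbeat M3
bar 1: v0=E3 v1=G3 v2=D4 downbeat m7
bar 2: v0=F3 v1=D4 v2=F4 downbeat P8
bar 3: v0=A3 v1=C4 v2=E4 downbeat P5
bar 4: v0=F3 v1=A3 v2=F4 downbeat P8
bar 5: v0=E3 v1=B3 v2=E4 downbeat P8
bar 6: v0=F3 v1=A3 v2=E4 downbeat M7
bar 7: v0=E3 v1=C4 v2=E4 downbeat P8
bar 8: v0=F3 v1=F4 v2=A4 downbeat M3
  -> R5 @ bar 0 tick 0 v(0, 2): opens on M3
  -> R2 @ bar 1 tick 0 v(1, 2): F4/A4 M3 -> G3/D4 P5 similar
  -> R4 @ bar 1 tick 0 v(0, 2): E3/D4 m7 untreated
  -> R7 @ bar 1 tick 0 v(1,): F4->G3 leap 10st
  -> R2 @ bar 2 tick 0 v(0, 2): E3/D4 m7 -> F3/F4 P8 similar
  -> R1 @ bar 5 tick 0 v(0, 2): F3/F4 P8 -> E3/E4 P8 similar
  -> R4 @ bar 6 tick 0 v(0, 2): F3/E4 M7 untreated
  -> R8 @ bar 7 tick 0 v(0, 2): penult P8 not 3rd/6th
  -> R2 @ bar 8 tick 0 v(0, 1): E3/C4 m6 -> F3/F4 P8 similar
  -> R6 @ bar 8 tick 3 v(0, 2): closes on M3

(0, 0, R5, (0, 2))
(1, 0, R2, (1, 2))
(1, 0, R4, (0, 2))
(1, 0, R7, (1,))
(2, 0, R2, (0, 2))
(5, 0, R1, (0, 2))
(6, 0, R4, (0, 2))
(7, 0, R8, (0, 2))
(8, 0, R2, (0, 1))
(8, 3, R6, (0, 2))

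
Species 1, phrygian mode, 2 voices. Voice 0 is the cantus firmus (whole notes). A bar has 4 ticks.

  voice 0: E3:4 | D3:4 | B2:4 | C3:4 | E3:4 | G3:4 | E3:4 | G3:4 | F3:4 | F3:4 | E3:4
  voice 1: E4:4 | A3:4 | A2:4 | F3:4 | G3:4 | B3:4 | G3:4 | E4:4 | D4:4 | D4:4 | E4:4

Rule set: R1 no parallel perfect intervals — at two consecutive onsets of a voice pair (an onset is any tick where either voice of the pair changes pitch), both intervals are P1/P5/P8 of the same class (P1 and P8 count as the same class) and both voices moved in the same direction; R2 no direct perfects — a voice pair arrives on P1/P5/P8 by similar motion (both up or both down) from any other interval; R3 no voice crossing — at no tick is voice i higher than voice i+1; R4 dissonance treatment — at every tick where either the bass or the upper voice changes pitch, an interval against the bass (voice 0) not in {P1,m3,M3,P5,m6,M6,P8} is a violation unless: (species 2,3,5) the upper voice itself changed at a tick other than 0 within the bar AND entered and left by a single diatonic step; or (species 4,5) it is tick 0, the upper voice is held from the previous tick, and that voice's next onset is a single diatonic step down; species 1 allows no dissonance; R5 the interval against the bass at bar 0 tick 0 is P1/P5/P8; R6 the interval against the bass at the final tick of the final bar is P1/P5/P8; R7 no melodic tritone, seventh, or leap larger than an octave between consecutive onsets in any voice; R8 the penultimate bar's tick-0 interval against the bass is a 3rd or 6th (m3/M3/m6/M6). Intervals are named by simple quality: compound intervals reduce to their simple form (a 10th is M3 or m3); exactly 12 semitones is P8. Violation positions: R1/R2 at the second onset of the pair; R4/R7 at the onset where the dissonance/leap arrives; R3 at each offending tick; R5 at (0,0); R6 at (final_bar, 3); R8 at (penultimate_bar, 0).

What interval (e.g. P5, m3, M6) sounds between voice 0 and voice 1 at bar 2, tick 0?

M2

voice 0=B2 voice 1=A2 -> M2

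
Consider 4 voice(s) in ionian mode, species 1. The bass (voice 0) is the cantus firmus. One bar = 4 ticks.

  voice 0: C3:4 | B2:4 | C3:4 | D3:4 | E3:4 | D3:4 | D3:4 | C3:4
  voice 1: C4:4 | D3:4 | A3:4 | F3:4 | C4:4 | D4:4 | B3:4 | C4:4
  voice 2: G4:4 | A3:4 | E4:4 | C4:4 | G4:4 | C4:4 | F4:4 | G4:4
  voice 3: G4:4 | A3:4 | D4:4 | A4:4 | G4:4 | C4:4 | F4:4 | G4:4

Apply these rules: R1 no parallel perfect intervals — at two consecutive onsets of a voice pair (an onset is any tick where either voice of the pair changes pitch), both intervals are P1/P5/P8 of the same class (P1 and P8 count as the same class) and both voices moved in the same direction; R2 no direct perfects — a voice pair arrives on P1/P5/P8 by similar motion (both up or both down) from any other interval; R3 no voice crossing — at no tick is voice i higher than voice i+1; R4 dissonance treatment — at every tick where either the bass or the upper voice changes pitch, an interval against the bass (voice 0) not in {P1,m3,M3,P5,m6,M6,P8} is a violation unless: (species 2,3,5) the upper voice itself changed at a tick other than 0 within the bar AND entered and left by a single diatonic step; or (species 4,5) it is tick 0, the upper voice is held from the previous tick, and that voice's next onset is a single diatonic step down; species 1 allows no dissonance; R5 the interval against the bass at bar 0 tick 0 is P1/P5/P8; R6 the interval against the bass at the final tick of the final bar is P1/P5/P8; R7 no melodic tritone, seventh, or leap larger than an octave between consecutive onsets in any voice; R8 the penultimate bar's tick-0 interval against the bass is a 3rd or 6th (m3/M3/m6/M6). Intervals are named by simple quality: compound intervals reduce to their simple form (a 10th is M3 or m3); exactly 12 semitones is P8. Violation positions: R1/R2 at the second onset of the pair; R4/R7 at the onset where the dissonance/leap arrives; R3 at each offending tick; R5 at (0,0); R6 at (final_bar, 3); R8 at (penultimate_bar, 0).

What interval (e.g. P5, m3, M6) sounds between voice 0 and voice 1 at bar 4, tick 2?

voice 0=E3 voice 1=C4 -> m6

m6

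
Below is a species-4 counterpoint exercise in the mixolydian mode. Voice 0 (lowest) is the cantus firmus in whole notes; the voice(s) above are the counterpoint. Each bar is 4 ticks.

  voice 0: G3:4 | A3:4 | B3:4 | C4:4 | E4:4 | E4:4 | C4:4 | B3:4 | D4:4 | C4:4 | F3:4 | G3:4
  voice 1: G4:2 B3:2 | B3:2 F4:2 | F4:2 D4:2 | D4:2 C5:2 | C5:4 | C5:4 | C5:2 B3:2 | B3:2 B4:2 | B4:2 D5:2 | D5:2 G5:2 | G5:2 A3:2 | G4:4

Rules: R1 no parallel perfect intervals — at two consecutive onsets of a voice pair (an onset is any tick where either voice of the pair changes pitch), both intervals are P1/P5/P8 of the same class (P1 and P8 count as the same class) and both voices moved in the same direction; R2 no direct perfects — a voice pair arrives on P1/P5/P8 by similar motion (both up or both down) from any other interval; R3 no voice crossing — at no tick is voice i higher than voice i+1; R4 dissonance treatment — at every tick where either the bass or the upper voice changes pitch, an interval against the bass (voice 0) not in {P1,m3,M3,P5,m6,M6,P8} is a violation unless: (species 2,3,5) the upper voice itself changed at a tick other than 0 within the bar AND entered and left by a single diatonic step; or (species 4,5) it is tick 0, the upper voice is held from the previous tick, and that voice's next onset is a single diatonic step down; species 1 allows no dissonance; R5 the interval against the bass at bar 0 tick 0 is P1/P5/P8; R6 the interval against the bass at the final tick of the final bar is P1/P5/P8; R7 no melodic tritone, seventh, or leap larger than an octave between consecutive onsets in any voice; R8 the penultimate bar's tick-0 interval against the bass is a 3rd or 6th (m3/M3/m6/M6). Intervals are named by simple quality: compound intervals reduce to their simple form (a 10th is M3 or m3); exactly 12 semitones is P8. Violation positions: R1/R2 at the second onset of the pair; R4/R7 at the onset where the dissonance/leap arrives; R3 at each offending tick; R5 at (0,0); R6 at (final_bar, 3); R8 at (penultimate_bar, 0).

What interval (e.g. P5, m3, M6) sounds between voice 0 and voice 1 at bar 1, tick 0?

M2

voice 0=A3 voice 1=B3 -> M2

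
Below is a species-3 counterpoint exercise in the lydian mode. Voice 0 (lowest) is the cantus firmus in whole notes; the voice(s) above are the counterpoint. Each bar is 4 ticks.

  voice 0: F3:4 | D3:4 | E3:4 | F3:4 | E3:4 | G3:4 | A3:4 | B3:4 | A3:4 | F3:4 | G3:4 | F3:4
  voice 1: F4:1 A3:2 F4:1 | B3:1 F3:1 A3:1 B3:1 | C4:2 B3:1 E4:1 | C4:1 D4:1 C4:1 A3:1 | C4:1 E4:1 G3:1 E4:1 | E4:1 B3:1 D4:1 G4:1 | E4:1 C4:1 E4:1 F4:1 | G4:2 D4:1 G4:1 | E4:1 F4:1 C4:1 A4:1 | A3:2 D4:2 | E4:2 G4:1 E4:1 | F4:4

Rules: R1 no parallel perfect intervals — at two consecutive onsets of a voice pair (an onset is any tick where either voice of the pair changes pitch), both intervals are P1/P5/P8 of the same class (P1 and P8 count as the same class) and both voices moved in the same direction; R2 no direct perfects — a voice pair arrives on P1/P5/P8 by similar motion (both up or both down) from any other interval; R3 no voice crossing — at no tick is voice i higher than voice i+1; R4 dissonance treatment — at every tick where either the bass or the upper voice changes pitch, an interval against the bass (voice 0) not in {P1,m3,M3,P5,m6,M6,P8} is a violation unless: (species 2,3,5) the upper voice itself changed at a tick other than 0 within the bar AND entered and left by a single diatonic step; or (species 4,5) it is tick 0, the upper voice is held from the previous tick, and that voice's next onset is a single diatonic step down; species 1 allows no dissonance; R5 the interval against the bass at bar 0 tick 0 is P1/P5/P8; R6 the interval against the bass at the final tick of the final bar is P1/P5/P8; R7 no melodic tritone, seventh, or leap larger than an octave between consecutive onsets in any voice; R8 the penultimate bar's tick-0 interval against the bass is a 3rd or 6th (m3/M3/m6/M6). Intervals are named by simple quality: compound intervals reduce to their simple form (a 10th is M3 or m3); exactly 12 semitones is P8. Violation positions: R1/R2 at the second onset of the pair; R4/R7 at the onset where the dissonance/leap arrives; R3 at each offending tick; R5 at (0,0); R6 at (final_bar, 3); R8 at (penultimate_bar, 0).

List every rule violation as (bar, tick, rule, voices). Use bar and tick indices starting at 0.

(1, 0, R7, (1,))
(1, 1, R7, (1,))
(8, 0, R2, (0, 1))

bar 0: v0=F3 v1=F4 downbeat P8
bar 1: v0=D3 v1=B3 downbeat M6
bar 2: v0=E3 v1=C4 downbeat m6
bar 3: v0=F3 v1=C4 downbeat P5
bar 4: v0=E3 v1=C4 downbeat m6
bar 5: v0=G3 v1=E4 downbeat M6
bar 6: v0=A3 v1=E4 downbeat P5
bar 7: v0=B3 v1=G4 downbeat m6
bar 8: v0=A3 v1=E4 downbeat P5
bar 9: v0=F3 v1=A3 downbeat M3
bar 10: v0=G3 v1=E4 downbeat M6
bar 11: v0=F3 v1=F4 downbeat P8
  -> R7 @ bar 1 tick 0 v(1,): F4->B3 leap 6st
  -> R7 @ bar 1 tick 1 v(1,): B3->F3 leap 6st
  -> R2 @ bar 8 tick 0 v(0, 1): B3/G4 m6 -> A3/E4 P5 similar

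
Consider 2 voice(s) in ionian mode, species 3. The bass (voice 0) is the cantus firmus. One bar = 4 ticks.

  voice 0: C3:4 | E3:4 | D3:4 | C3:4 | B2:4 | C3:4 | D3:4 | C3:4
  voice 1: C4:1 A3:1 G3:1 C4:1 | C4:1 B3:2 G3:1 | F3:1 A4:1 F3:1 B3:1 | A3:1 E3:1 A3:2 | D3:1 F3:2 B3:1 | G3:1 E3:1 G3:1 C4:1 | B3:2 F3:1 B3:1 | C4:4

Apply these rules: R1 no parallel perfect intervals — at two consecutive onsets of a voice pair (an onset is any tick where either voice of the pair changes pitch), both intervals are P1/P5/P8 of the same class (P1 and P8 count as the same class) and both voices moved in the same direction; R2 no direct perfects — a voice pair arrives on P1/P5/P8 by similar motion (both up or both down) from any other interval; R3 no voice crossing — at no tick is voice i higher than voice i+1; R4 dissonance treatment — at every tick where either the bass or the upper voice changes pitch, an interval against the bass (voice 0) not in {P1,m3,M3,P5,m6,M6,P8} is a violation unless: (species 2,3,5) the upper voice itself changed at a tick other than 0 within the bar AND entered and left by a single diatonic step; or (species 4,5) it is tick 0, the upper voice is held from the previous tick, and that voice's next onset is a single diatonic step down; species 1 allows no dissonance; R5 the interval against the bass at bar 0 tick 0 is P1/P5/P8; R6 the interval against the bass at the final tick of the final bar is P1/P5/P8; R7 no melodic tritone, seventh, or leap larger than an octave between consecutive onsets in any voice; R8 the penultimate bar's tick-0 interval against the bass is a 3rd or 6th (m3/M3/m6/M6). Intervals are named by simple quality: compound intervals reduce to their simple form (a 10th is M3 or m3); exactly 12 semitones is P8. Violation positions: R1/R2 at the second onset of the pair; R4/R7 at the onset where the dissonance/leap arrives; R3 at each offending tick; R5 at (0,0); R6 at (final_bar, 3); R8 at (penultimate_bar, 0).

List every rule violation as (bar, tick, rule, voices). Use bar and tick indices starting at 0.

(2, 1, R7, (1,))
(2, 2, R7, (1,))
(2, 3, R7, (1,))
(4, 1, R4, (0, 1))
(4, 3, R7, (1,))
(6, 2, R7, (1,))
(6, 3, R7, (1,))

bar 0: v0=C3 v1=C4 downbeat P8
bar 1: v0=E3 v1=C4 downbeat m6
bar 2: v0=D3 v1=F3 downbeat m3
bar 3: v0=C3 v1=A3 downbeat M6
bar 4: v0=B2 v1=D3 downbeat m3
bar 5: v0=C3 v1=G3 downbeat P5
bar 6: v0=D3 v1=B3 downbeat M6
bar 7: v0=C3 v1=C4 downbeat P8
  -> R7 @ bar 2 tick 1 v(1,): F3->A4 leap 16st
  -> R7 @ bar 2 tick 2 v(1,): A4->F3 leap 16st
  -> R7 @ bar 2 tick 3 v(1,): F3->B3 leap 6st
  -> R4 @ bar 4 tick 1 v(0, 1): B2/F3 TT untreated
  -> R7 @ bar 4 tick 3 v(1,): F3->B3 leap 6st
  -> R7 @ bar 6 tick 2 v(1,): B3->F3 leap 6st
  -> R7 @ bar 6 tick 3 v(1,): F3->B3 leap 6st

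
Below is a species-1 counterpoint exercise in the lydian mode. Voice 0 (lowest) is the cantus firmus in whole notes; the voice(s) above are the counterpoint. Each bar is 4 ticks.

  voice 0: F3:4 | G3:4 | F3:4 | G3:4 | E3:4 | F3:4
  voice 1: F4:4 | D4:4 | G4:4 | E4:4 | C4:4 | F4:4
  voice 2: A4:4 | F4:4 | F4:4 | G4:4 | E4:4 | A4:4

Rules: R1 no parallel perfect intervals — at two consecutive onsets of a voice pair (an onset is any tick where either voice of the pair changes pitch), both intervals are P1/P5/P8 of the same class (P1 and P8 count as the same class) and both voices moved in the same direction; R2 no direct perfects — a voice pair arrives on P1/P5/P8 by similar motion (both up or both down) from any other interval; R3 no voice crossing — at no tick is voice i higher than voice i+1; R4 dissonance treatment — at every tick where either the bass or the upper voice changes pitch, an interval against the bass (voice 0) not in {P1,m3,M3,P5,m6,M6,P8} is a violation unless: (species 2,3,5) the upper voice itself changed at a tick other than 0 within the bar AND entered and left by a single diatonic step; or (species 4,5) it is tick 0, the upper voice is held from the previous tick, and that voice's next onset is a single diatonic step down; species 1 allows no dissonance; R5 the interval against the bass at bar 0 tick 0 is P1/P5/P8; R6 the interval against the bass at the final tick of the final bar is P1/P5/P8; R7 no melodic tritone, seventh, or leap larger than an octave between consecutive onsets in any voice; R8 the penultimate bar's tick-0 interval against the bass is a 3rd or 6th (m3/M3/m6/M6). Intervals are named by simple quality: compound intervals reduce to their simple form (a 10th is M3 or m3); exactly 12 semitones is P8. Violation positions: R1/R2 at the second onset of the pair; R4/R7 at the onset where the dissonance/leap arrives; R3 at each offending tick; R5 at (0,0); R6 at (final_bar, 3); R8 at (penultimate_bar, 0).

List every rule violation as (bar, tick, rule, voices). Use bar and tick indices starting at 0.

(0, 0, R5, (0, 2))
(1, 0, R4, (0, 2))
(2, 0, R3, (1, 2))
(2, 0, R4, (0, 1))
(2, 1, R3, (1, 2))
(2, 2, R3, (1, 2))
(2, 3, R3, (1, 2))
(3, 0, R1, (0, 2))
(4, 0, R1, (0, 2))
(4, 0, R8, (0, 2))
(5, 0, R2, (0, 1))
(5, 3, R6, (0, 2))

bar 0: v0=F3 v1=F4 v2=A4 downbeat M3
bar 1: v0=G3 v1=D4 v2=F4 downbeat m7
bar 2: v0=F3 v1=G4 v2=F4 downbeat P8
bar 3: v0=G3 v1=E4 v2=G4 downbeat P8
bar 4: v0=E3 v1=C4 v2=E4 downbeat P8
bar 5: v0=F3 v1=F4 v2=A4 downbeat M3
  -> R5 @ bar 0 tick 0 v(0, 2): opens on M3
  -> R4 @ bar 1 tick 0 v(0, 2): G3/F4 m7 untreated
  -> R3 @ bar 2 tick 0 v(1, 2): G4 above F4
  -> R4 @ bar 2 tick 0 v(0, 1): F3/G4 M2 untreated
  -> R3 @ bar 2 tick 1 v(1, 2): G4 above F4
  -> R3 @ bar 2 tick 2 v(1, 2): G4 above F4
  -> R3 @ bar 2 tick 3 v(1, 2): G4 above F4
  -> R1 @ bar 3 tick 0 v(0, 2): F3/F4 P8 -> G3/G4 P8 similar
  -> R1 @ bar 4 tick 0 v(0, 2): G3/G4 P8 -> E3/E4 P8 similar
  -> R8 @ bar 4 tick 0 v(0, 2): penult P8 not 3rd/6th
  -> R2 @ bar 5 tick 0 v(0, 1): E3/C4 m6 -> F3/F4 P8 similar
  -> R6 @ bar 5 tick 3 v(0, 2): closes on M3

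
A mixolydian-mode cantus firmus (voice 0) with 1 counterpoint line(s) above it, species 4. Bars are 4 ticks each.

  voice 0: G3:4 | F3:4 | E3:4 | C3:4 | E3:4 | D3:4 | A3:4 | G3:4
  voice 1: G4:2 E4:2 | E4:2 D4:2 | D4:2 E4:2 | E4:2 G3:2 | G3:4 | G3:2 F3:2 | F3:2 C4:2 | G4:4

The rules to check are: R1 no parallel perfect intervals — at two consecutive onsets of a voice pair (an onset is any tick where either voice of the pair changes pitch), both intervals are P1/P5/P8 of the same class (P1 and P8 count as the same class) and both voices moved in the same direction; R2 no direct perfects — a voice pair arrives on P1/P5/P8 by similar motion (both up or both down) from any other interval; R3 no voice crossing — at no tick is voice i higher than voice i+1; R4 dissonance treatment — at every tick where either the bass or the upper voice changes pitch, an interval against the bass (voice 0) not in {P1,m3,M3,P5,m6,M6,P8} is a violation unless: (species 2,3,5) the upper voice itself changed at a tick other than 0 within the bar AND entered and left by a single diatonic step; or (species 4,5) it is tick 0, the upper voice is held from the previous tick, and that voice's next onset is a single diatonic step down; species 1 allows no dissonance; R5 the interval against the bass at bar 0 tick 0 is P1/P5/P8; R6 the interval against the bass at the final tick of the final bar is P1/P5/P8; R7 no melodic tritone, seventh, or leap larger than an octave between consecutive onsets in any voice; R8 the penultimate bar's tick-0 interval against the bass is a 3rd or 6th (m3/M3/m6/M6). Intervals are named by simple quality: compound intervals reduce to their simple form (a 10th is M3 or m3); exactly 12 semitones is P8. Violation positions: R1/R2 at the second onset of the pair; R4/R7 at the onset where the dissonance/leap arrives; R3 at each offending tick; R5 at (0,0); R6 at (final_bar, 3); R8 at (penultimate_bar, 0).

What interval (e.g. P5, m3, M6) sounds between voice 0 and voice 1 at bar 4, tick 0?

voice 0=E3 voice 1=G3 -> m3

m3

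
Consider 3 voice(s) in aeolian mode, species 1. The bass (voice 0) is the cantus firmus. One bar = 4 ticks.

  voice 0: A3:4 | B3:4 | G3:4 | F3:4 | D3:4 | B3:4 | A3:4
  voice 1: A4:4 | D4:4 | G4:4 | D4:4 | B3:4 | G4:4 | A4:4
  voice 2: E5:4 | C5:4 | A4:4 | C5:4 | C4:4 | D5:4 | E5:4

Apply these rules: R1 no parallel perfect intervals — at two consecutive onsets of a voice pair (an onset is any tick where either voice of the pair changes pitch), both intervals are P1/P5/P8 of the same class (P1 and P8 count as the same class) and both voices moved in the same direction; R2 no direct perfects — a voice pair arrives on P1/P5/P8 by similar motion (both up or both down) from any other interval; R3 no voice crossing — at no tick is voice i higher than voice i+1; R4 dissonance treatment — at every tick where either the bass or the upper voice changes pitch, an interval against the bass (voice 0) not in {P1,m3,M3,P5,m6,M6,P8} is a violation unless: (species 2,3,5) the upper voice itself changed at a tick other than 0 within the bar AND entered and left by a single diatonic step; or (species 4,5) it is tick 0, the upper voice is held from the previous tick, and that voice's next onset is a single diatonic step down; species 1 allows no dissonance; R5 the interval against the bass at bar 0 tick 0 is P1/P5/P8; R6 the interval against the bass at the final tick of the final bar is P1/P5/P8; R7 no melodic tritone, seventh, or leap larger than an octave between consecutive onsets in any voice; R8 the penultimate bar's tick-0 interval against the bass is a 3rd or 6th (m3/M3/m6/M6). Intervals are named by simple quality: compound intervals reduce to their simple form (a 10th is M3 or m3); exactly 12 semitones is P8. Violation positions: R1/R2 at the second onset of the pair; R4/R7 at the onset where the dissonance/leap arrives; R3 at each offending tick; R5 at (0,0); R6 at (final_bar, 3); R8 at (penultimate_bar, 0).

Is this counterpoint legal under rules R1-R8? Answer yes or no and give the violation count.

bar 0: v0=A3 v1=A4 v2=E5 (P5)
bar 1: v0=B3 v1=D4 v2=C5 (m2)
bar 2: v0=G3 v1=G4 v2=A4 (M2)
bar 3: v0=F3 v1=D4 v2=C5 (P5)
bar 4: v0=D3 v1=B3 v2=C4 (m7)
bar 5: v0=B3 v1=G4 v2=D5 (m3)
bar 6: v0=A3 v1=A4 v2=E5 (P5)
  R4 @ bar1.0: B3/C5 m2 untreated
  R4 @ bar2.0: G3/A4 M2 untreated
  R4 @ bar4.0: D3/C4 m7 untreated
  R2 @ bar5.0: B3/C4 m2 -> G4/D5 P5 similar
  R7 @ bar5.0: C4->D5 leap 14st
  R1 @ bar6.0: G4/D5 P5 -> A4/E5 P5 similar

No (6 violations)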